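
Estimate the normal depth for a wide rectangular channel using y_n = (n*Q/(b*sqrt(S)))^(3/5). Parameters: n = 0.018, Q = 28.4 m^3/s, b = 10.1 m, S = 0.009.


We use the wide-channel approximation y_n = (n*Q/(b*sqrt(S)))^(3/5).
sqrt(S) = sqrt(0.009) = 0.094868.
Numerator: n*Q = 0.018 * 28.4 = 0.5112.
Denominator: b*sqrt(S) = 10.1 * 0.094868 = 0.958167.
arg = 0.5335.
y_n = 0.5335^(3/5) = 0.6859 m.

0.6859


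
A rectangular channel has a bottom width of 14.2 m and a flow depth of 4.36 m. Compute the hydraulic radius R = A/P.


For a rectangular section:
Flow area A = b * y = 14.2 * 4.36 = 61.91 m^2.
Wetted perimeter P = b + 2y = 14.2 + 2*4.36 = 22.92 m.
Hydraulic radius R = A/P = 61.91 / 22.92 = 2.7012 m.

2.7012


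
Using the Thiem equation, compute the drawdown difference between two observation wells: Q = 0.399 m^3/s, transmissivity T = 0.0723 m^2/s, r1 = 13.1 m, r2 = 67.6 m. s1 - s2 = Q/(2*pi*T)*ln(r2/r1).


Thiem equation: s1 - s2 = Q/(2*pi*T) * ln(r2/r1).
ln(r2/r1) = ln(67.6/13.1) = 1.641.
Q/(2*pi*T) = 0.399 / (2*pi*0.0723) = 0.399 / 0.4543 = 0.8783.
s1 - s2 = 0.8783 * 1.641 = 1.4413 m.

1.4413


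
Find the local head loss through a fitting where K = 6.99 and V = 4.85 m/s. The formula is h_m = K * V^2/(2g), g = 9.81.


Minor loss formula: h_m = K * V^2/(2g).
V^2 = 4.85^2 = 23.5225.
V^2/(2g) = 23.5225 / 19.62 = 1.1989 m.
h_m = 6.99 * 1.1989 = 8.3803 m.

8.3803


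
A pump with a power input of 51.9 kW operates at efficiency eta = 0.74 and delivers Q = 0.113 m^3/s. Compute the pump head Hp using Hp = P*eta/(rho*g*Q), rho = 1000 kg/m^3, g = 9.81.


Pump head formula: Hp = P * eta / (rho * g * Q).
Numerator: P * eta = 51.9 * 1000 * 0.74 = 38406.0 W.
Denominator: rho * g * Q = 1000 * 9.81 * 0.113 = 1108.53.
Hp = 38406.0 / 1108.53 = 34.65 m.

34.65


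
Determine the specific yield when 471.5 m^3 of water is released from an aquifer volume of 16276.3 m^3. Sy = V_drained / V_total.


Specific yield Sy = Volume drained / Total volume.
Sy = 471.5 / 16276.3
   = 0.029.

0.029


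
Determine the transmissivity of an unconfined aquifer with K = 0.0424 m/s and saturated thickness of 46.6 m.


Transmissivity is defined as T = K * h.
T = 0.0424 * 46.6
  = 1.9758 m^2/s.

1.9758


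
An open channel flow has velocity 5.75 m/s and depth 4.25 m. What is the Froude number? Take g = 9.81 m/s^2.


The Froude number is defined as Fr = V / sqrt(g*y).
g*y = 9.81 * 4.25 = 41.6925.
sqrt(g*y) = sqrt(41.6925) = 6.457.
Fr = 5.75 / 6.457 = 0.8905.

0.8905


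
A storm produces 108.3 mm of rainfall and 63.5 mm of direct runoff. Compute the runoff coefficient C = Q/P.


The runoff coefficient C = runoff depth / rainfall depth.
C = 63.5 / 108.3
  = 0.5863.

0.5863


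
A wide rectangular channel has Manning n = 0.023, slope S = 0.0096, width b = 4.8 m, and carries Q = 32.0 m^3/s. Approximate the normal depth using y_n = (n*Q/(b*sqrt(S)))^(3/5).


We use the wide-channel approximation y_n = (n*Q/(b*sqrt(S)))^(3/5).
sqrt(S) = sqrt(0.0096) = 0.09798.
Numerator: n*Q = 0.023 * 32.0 = 0.736.
Denominator: b*sqrt(S) = 4.8 * 0.09798 = 0.470304.
arg = 1.565.
y_n = 1.565^(3/5) = 1.3083 m.

1.3083


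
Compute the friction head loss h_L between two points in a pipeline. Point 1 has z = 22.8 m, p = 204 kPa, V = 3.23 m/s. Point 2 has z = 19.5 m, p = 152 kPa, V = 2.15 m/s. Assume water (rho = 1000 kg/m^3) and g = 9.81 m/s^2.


Total head at each section: H = z + p/(rho*g) + V^2/(2g).
H1 = 22.8 + 204*1000/(1000*9.81) + 3.23^2/(2*9.81)
   = 22.8 + 20.795 + 0.5317
   = 44.127 m.
H2 = 19.5 + 152*1000/(1000*9.81) + 2.15^2/(2*9.81)
   = 19.5 + 15.494 + 0.2356
   = 35.23 m.
h_L = H1 - H2 = 44.127 - 35.23 = 8.897 m.

8.897


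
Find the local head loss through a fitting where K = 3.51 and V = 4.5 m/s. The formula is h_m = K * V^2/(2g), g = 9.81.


Minor loss formula: h_m = K * V^2/(2g).
V^2 = 4.5^2 = 20.25.
V^2/(2g) = 20.25 / 19.62 = 1.0321 m.
h_m = 3.51 * 1.0321 = 3.6227 m.

3.6227


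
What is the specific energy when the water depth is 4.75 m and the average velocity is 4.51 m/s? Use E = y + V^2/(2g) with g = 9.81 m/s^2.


Specific energy E = y + V^2/(2g).
Velocity head = V^2/(2g) = 4.51^2 / (2*9.81) = 20.3401 / 19.62 = 1.0367 m.
E = 4.75 + 1.0367 = 5.7867 m.

5.7867


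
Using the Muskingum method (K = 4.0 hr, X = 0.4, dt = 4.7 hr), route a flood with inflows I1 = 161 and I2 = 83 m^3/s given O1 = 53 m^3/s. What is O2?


Muskingum coefficients:
denom = 2*K*(1-X) + dt = 2*4.0*(1-0.4) + 4.7 = 9.5.
C0 = (dt - 2*K*X)/denom = (4.7 - 2*4.0*0.4)/9.5 = 0.1579.
C1 = (dt + 2*K*X)/denom = (4.7 + 2*4.0*0.4)/9.5 = 0.8316.
C2 = (2*K*(1-X) - dt)/denom = 0.0105.
O2 = C0*I2 + C1*I1 + C2*O1
   = 0.1579*83 + 0.8316*161 + 0.0105*53
   = 147.55 m^3/s.

147.55


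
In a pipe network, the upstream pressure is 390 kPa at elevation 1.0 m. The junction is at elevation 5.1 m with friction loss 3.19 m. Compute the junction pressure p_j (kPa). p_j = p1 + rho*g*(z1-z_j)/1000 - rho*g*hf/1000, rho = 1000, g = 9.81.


Junction pressure: p_j = p1 + rho*g*(z1 - z_j)/1000 - rho*g*hf/1000.
Elevation term = 1000*9.81*(1.0 - 5.1)/1000 = -40.221 kPa.
Friction term = 1000*9.81*3.19/1000 = 31.294 kPa.
p_j = 390 + -40.221 - 31.294 = 318.49 kPa.

318.49


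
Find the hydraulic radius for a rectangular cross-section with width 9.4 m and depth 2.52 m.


For a rectangular section:
Flow area A = b * y = 9.4 * 2.52 = 23.69 m^2.
Wetted perimeter P = b + 2y = 9.4 + 2*2.52 = 14.44 m.
Hydraulic radius R = A/P = 23.69 / 14.44 = 1.6404 m.

1.6404


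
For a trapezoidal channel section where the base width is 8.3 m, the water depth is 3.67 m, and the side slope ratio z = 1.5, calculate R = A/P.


For a trapezoidal section with side slope z:
A = (b + z*y)*y = (8.3 + 1.5*3.67)*3.67 = 50.664 m^2.
P = b + 2*y*sqrt(1 + z^2) = 8.3 + 2*3.67*sqrt(1 + 1.5^2) = 21.532 m.
R = A/P = 50.664 / 21.532 = 2.3529 m.

2.3529


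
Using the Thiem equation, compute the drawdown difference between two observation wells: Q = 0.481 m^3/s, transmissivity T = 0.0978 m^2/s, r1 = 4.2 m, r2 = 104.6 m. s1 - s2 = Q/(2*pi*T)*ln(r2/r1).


Thiem equation: s1 - s2 = Q/(2*pi*T) * ln(r2/r1).
ln(r2/r1) = ln(104.6/4.2) = 3.2151.
Q/(2*pi*T) = 0.481 / (2*pi*0.0978) = 0.481 / 0.6145 = 0.7828.
s1 - s2 = 0.7828 * 3.2151 = 2.5166 m.

2.5166


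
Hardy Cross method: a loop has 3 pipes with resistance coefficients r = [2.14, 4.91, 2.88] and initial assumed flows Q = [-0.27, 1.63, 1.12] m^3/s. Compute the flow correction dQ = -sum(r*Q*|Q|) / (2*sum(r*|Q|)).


Numerator terms (r*Q*|Q|): 2.14*-0.27*|-0.27| = -0.156; 4.91*1.63*|1.63| = 13.0454; 2.88*1.12*|1.12| = 3.6127.
Sum of numerator = 16.502.
Denominator terms (r*|Q|): 2.14*|-0.27| = 0.5778; 4.91*|1.63| = 8.0033; 2.88*|1.12| = 3.2256.
2 * sum of denominator = 2 * 11.8067 = 23.6134.
dQ = -16.502 / 23.6134 = -0.6988 m^3/s.

-0.6988


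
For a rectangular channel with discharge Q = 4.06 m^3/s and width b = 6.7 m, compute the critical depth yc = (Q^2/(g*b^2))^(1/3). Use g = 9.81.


Using yc = (Q^2 / (g * b^2))^(1/3):
Q^2 = 4.06^2 = 16.48.
g * b^2 = 9.81 * 6.7^2 = 9.81 * 44.89 = 440.37.
Q^2 / (g*b^2) = 16.48 / 440.37 = 0.0374.
yc = 0.0374^(1/3) = 0.3345 m.

0.3345


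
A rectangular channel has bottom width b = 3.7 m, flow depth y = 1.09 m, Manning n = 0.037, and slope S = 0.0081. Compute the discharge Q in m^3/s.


For a rectangular channel, the cross-sectional area A = b * y = 3.7 * 1.09 = 4.03 m^2.
The wetted perimeter P = b + 2y = 3.7 + 2*1.09 = 5.88 m.
Hydraulic radius R = A/P = 4.03/5.88 = 0.6859 m.
Velocity V = (1/n)*R^(2/3)*S^(1/2) = (1/0.037)*0.6859^(2/3)*0.0081^(1/2) = 1.8918 m/s.
Discharge Q = A * V = 4.03 * 1.8918 = 7.63 m^3/s.

7.63


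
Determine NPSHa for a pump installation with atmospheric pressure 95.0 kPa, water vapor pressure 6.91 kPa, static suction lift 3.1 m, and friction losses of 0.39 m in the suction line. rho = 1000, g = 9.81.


NPSHa = p_atm/(rho*g) - z_s - hf_s - p_vap/(rho*g).
p_atm/(rho*g) = 95.0*1000 / (1000*9.81) = 9.684 m.
p_vap/(rho*g) = 6.91*1000 / (1000*9.81) = 0.704 m.
NPSHa = 9.684 - 3.1 - 0.39 - 0.704
      = 5.49 m.

5.49


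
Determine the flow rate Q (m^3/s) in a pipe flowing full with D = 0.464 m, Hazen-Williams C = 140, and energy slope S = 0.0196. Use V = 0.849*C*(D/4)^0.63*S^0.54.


For a full circular pipe, R = D/4 = 0.464/4 = 0.116 m.
V = 0.849 * 140 * 0.116^0.63 * 0.0196^0.54
  = 0.849 * 140 * 0.2574 * 0.119624
  = 3.6598 m/s.
Pipe area A = pi*D^2/4 = pi*0.464^2/4 = 0.1691 m^2.
Q = A * V = 0.1691 * 3.6598 = 0.6189 m^3/s.

0.6189


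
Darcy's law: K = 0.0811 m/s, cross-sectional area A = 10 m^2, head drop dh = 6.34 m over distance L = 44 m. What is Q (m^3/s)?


Darcy's law: Q = K * A * i, where i = dh/L.
Hydraulic gradient i = 6.34 / 44 = 0.144091.
Q = 0.0811 * 10 * 0.144091
  = 0.1169 m^3/s.

0.1169


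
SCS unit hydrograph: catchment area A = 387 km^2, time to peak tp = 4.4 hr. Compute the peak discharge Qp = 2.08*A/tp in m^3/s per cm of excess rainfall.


SCS formula: Qp = 2.08 * A / tp.
Qp = 2.08 * 387 / 4.4
   = 804.96 / 4.4
   = 182.95 m^3/s per cm.

182.95


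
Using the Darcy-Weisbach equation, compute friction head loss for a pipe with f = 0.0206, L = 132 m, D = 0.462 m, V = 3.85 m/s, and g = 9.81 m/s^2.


Darcy-Weisbach equation: h_f = f * (L/D) * V^2/(2g).
f * L/D = 0.0206 * 132/0.462 = 5.8857.
V^2/(2g) = 3.85^2 / (2*9.81) = 14.8225 / 19.62 = 0.7555 m.
h_f = 5.8857 * 0.7555 = 4.447 m.

4.447


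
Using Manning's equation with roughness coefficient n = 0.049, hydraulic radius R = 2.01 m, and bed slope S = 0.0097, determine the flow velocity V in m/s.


Manning's equation gives V = (1/n) * R^(2/3) * S^(1/2).
First, compute R^(2/3) = 2.01^(2/3) = 1.5927.
Next, S^(1/2) = 0.0097^(1/2) = 0.098489.
Then 1/n = 1/0.049 = 20.41.
V = 20.41 * 1.5927 * 0.098489 = 3.2013 m/s.

3.2013


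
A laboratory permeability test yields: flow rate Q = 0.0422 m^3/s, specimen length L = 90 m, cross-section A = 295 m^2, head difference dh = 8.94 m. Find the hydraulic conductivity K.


From K = Q*L / (A*dh):
Numerator: Q*L = 0.0422 * 90 = 3.798.
Denominator: A*dh = 295 * 8.94 = 2637.3.
K = 3.798 / 2637.3 = 0.00144 m/s.

0.00144


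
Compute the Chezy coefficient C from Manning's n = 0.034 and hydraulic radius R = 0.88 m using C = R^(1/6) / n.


The Chezy coefficient relates to Manning's n through C = R^(1/6) / n.
R^(1/6) = 0.88^(1/6) = 0.97892.
C = 0.97892 / 0.034 = 28.79 m^(1/2)/s.

28.79


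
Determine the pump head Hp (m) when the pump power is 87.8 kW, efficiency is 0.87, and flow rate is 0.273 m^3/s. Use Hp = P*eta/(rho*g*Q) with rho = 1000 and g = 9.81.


Pump head formula: Hp = P * eta / (rho * g * Q).
Numerator: P * eta = 87.8 * 1000 * 0.87 = 76386.0 W.
Denominator: rho * g * Q = 1000 * 9.81 * 0.273 = 2678.13.
Hp = 76386.0 / 2678.13 = 28.52 m.

28.52


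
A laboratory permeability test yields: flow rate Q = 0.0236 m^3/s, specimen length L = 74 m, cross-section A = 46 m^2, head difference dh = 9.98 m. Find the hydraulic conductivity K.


From K = Q*L / (A*dh):
Numerator: Q*L = 0.0236 * 74 = 1.7464.
Denominator: A*dh = 46 * 9.98 = 459.08.
K = 1.7464 / 459.08 = 0.003804 m/s.

0.003804


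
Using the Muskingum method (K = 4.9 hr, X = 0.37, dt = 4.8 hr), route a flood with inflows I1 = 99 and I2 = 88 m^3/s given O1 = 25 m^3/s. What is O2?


Muskingum coefficients:
denom = 2*K*(1-X) + dt = 2*4.9*(1-0.37) + 4.8 = 10.974.
C0 = (dt - 2*K*X)/denom = (4.8 - 2*4.9*0.37)/10.974 = 0.107.
C1 = (dt + 2*K*X)/denom = (4.8 + 2*4.9*0.37)/10.974 = 0.7678.
C2 = (2*K*(1-X) - dt)/denom = 0.1252.
O2 = C0*I2 + C1*I1 + C2*O1
   = 0.107*88 + 0.7678*99 + 0.1252*25
   = 88.56 m^3/s.

88.56


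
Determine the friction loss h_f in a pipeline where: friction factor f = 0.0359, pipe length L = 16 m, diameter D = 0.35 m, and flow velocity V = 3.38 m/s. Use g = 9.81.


Darcy-Weisbach equation: h_f = f * (L/D) * V^2/(2g).
f * L/D = 0.0359 * 16/0.35 = 1.6411.
V^2/(2g) = 3.38^2 / (2*9.81) = 11.4244 / 19.62 = 0.5823 m.
h_f = 1.6411 * 0.5823 = 0.956 m.

0.956


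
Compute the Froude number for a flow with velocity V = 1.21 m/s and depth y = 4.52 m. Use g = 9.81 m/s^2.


The Froude number is defined as Fr = V / sqrt(g*y).
g*y = 9.81 * 4.52 = 44.3412.
sqrt(g*y) = sqrt(44.3412) = 6.6589.
Fr = 1.21 / 6.6589 = 0.1817.

0.1817


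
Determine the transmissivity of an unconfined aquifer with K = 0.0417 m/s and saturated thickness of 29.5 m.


Transmissivity is defined as T = K * h.
T = 0.0417 * 29.5
  = 1.2302 m^2/s.

1.2302


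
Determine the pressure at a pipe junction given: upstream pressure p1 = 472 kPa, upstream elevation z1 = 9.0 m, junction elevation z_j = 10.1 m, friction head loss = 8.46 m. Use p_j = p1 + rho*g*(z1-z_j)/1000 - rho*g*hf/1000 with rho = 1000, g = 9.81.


Junction pressure: p_j = p1 + rho*g*(z1 - z_j)/1000 - rho*g*hf/1000.
Elevation term = 1000*9.81*(9.0 - 10.1)/1000 = -10.791 kPa.
Friction term = 1000*9.81*8.46/1000 = 82.993 kPa.
p_j = 472 + -10.791 - 82.993 = 378.22 kPa.

378.22


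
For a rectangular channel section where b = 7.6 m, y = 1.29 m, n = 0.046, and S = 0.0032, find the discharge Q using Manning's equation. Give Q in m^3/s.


For a rectangular channel, the cross-sectional area A = b * y = 7.6 * 1.29 = 9.8 m^2.
The wetted perimeter P = b + 2y = 7.6 + 2*1.29 = 10.18 m.
Hydraulic radius R = A/P = 9.8/10.18 = 0.9631 m.
Velocity V = (1/n)*R^(2/3)*S^(1/2) = (1/0.046)*0.9631^(2/3)*0.0032^(1/2) = 1.1993 m/s.
Discharge Q = A * V = 9.8 * 1.1993 = 11.758 m^3/s.

11.758


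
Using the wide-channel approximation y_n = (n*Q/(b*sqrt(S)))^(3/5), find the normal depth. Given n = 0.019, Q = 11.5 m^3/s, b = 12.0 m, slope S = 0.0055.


We use the wide-channel approximation y_n = (n*Q/(b*sqrt(S)))^(3/5).
sqrt(S) = sqrt(0.0055) = 0.074162.
Numerator: n*Q = 0.019 * 11.5 = 0.2185.
Denominator: b*sqrt(S) = 12.0 * 0.074162 = 0.889944.
arg = 0.2455.
y_n = 0.2455^(3/5) = 0.4306 m.

0.4306


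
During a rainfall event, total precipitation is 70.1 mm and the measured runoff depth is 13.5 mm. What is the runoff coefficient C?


The runoff coefficient C = runoff depth / rainfall depth.
C = 13.5 / 70.1
  = 0.1926.

0.1926


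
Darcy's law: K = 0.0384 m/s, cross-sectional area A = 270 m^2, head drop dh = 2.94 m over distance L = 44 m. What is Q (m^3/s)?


Darcy's law: Q = K * A * i, where i = dh/L.
Hydraulic gradient i = 2.94 / 44 = 0.066818.
Q = 0.0384 * 270 * 0.066818
  = 0.6928 m^3/s.

0.6928


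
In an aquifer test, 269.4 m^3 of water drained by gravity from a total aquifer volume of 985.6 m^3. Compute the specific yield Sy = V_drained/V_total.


Specific yield Sy = Volume drained / Total volume.
Sy = 269.4 / 985.6
   = 0.2733.

0.2733


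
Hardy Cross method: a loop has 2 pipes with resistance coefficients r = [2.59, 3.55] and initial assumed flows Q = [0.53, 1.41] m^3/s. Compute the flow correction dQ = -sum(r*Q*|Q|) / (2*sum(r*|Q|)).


Numerator terms (r*Q*|Q|): 2.59*0.53*|0.53| = 0.7275; 3.55*1.41*|1.41| = 7.0578.
Sum of numerator = 7.7853.
Denominator terms (r*|Q|): 2.59*|0.53| = 1.3727; 3.55*|1.41| = 5.0055.
2 * sum of denominator = 2 * 6.3782 = 12.7564.
dQ = -7.7853 / 12.7564 = -0.6103 m^3/s.

-0.6103


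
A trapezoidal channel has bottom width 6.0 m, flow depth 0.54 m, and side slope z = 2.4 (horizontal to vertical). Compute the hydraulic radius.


For a trapezoidal section with side slope z:
A = (b + z*y)*y = (6.0 + 2.4*0.54)*0.54 = 3.94 m^2.
P = b + 2*y*sqrt(1 + z^2) = 6.0 + 2*0.54*sqrt(1 + 2.4^2) = 8.808 m.
R = A/P = 3.94 / 8.808 = 0.4473 m.

0.4473


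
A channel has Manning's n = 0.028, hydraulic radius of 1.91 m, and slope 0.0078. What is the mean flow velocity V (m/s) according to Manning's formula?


Manning's equation gives V = (1/n) * R^(2/3) * S^(1/2).
First, compute R^(2/3) = 1.91^(2/3) = 1.5394.
Next, S^(1/2) = 0.0078^(1/2) = 0.088318.
Then 1/n = 1/0.028 = 35.71.
V = 35.71 * 1.5394 * 0.088318 = 4.8556 m/s.

4.8556


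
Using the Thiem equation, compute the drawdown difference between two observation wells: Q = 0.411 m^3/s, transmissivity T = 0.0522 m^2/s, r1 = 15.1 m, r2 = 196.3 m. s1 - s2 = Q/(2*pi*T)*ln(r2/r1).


Thiem equation: s1 - s2 = Q/(2*pi*T) * ln(r2/r1).
ln(r2/r1) = ln(196.3/15.1) = 2.5649.
Q/(2*pi*T) = 0.411 / (2*pi*0.0522) = 0.411 / 0.328 = 1.2531.
s1 - s2 = 1.2531 * 2.5649 = 3.2142 m.

3.2142


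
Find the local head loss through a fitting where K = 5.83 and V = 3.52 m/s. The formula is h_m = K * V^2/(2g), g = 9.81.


Minor loss formula: h_m = K * V^2/(2g).
V^2 = 3.52^2 = 12.3904.
V^2/(2g) = 12.3904 / 19.62 = 0.6315 m.
h_m = 5.83 * 0.6315 = 3.6818 m.

3.6818


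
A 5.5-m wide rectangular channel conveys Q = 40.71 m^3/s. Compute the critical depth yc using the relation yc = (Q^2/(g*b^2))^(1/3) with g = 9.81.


Using yc = (Q^2 / (g * b^2))^(1/3):
Q^2 = 40.71^2 = 1657.3.
g * b^2 = 9.81 * 5.5^2 = 9.81 * 30.25 = 296.75.
Q^2 / (g*b^2) = 1657.3 / 296.75 = 5.5848.
yc = 5.5848^(1/3) = 1.7742 m.

1.7742


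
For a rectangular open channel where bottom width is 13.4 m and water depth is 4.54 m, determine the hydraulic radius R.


For a rectangular section:
Flow area A = b * y = 13.4 * 4.54 = 60.84 m^2.
Wetted perimeter P = b + 2y = 13.4 + 2*4.54 = 22.48 m.
Hydraulic radius R = A/P = 60.84 / 22.48 = 2.7062 m.

2.7062


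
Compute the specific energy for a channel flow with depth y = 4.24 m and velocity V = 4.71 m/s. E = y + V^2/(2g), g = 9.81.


Specific energy E = y + V^2/(2g).
Velocity head = V^2/(2g) = 4.71^2 / (2*9.81) = 22.1841 / 19.62 = 1.1307 m.
E = 4.24 + 1.1307 = 5.3707 m.

5.3707


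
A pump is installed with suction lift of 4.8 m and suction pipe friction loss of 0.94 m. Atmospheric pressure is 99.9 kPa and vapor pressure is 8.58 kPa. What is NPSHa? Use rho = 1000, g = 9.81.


NPSHa = p_atm/(rho*g) - z_s - hf_s - p_vap/(rho*g).
p_atm/(rho*g) = 99.9*1000 / (1000*9.81) = 10.183 m.
p_vap/(rho*g) = 8.58*1000 / (1000*9.81) = 0.875 m.
NPSHa = 10.183 - 4.8 - 0.94 - 0.875
      = 3.57 m.

3.57


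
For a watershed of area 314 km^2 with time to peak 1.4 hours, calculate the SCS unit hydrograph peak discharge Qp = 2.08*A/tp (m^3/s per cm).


SCS formula: Qp = 2.08 * A / tp.
Qp = 2.08 * 314 / 1.4
   = 653.12 / 1.4
   = 466.51 m^3/s per cm.

466.51


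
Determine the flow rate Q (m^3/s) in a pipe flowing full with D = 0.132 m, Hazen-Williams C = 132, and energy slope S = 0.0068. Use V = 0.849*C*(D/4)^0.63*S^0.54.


For a full circular pipe, R = D/4 = 0.132/4 = 0.033 m.
V = 0.849 * 132 * 0.033^0.63 * 0.0068^0.54
  = 0.849 * 132 * 0.116591 * 0.067539
  = 0.8825 m/s.
Pipe area A = pi*D^2/4 = pi*0.132^2/4 = 0.0137 m^2.
Q = A * V = 0.0137 * 0.8825 = 0.0121 m^3/s.

0.0121


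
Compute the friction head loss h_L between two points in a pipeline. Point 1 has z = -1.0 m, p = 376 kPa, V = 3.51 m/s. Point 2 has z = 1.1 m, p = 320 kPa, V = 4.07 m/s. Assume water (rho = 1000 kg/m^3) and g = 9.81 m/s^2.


Total head at each section: H = z + p/(rho*g) + V^2/(2g).
H1 = -1.0 + 376*1000/(1000*9.81) + 3.51^2/(2*9.81)
   = -1.0 + 38.328 + 0.6279
   = 37.956 m.
H2 = 1.1 + 320*1000/(1000*9.81) + 4.07^2/(2*9.81)
   = 1.1 + 32.62 + 0.8443
   = 34.564 m.
h_L = H1 - H2 = 37.956 - 34.564 = 3.392 m.

3.392


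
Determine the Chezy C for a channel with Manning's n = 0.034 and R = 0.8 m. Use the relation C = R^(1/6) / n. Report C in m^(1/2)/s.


The Chezy coefficient relates to Manning's n through C = R^(1/6) / n.
R^(1/6) = 0.8^(1/6) = 0.963492.
C = 0.963492 / 0.034 = 28.34 m^(1/2)/s.

28.34


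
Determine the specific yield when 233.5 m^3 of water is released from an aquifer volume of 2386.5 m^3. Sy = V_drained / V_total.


Specific yield Sy = Volume drained / Total volume.
Sy = 233.5 / 2386.5
   = 0.0978.

0.0978


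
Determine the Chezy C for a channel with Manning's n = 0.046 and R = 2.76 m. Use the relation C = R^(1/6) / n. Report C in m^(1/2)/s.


The Chezy coefficient relates to Manning's n through C = R^(1/6) / n.
R^(1/6) = 2.76^(1/6) = 1.184363.
C = 1.184363 / 0.046 = 25.75 m^(1/2)/s.

25.75


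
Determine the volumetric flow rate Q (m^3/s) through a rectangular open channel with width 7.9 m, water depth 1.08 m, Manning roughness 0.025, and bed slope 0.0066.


For a rectangular channel, the cross-sectional area A = b * y = 7.9 * 1.08 = 8.53 m^2.
The wetted perimeter P = b + 2y = 7.9 + 2*1.08 = 10.06 m.
Hydraulic radius R = A/P = 8.53/10.06 = 0.8481 m.
Velocity V = (1/n)*R^(2/3)*S^(1/2) = (1/0.025)*0.8481^(2/3)*0.0066^(1/2) = 2.9116 m/s.
Discharge Q = A * V = 8.53 * 2.9116 = 24.842 m^3/s.

24.842


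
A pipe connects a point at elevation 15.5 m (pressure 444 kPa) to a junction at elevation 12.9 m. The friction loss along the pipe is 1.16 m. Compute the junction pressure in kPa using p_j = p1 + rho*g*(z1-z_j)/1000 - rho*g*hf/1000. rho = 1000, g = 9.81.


Junction pressure: p_j = p1 + rho*g*(z1 - z_j)/1000 - rho*g*hf/1000.
Elevation term = 1000*9.81*(15.5 - 12.9)/1000 = 25.506 kPa.
Friction term = 1000*9.81*1.16/1000 = 11.38 kPa.
p_j = 444 + 25.506 - 11.38 = 458.13 kPa.

458.13


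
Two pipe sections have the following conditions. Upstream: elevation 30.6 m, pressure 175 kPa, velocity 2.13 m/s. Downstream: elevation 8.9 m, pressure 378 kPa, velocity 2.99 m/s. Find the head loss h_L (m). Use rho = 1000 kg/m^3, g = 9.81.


Total head at each section: H = z + p/(rho*g) + V^2/(2g).
H1 = 30.6 + 175*1000/(1000*9.81) + 2.13^2/(2*9.81)
   = 30.6 + 17.839 + 0.2312
   = 48.67 m.
H2 = 8.9 + 378*1000/(1000*9.81) + 2.99^2/(2*9.81)
   = 8.9 + 38.532 + 0.4557
   = 47.888 m.
h_L = H1 - H2 = 48.67 - 47.888 = 0.782 m.

0.782


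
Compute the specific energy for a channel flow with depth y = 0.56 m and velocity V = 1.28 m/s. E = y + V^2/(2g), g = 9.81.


Specific energy E = y + V^2/(2g).
Velocity head = V^2/(2g) = 1.28^2 / (2*9.81) = 1.6384 / 19.62 = 0.0835 m.
E = 0.56 + 0.0835 = 0.6435 m.

0.6435


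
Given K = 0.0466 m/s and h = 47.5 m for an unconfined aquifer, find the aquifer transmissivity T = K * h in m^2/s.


Transmissivity is defined as T = K * h.
T = 0.0466 * 47.5
  = 2.2135 m^2/s.

2.2135


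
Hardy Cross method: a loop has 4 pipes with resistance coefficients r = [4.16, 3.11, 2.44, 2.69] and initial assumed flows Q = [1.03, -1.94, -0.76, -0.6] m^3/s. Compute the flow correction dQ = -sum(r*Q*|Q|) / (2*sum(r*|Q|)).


Numerator terms (r*Q*|Q|): 4.16*1.03*|1.03| = 4.4133; 3.11*-1.94*|-1.94| = -11.7048; 2.44*-0.76*|-0.76| = -1.4093; 2.69*-0.6*|-0.6| = -0.9684.
Sum of numerator = -9.6692.
Denominator terms (r*|Q|): 4.16*|1.03| = 4.2848; 3.11*|-1.94| = 6.0334; 2.44*|-0.76| = 1.8544; 2.69*|-0.6| = 1.614.
2 * sum of denominator = 2 * 13.7866 = 27.5732.
dQ = --9.6692 / 27.5732 = 0.3507 m^3/s.

0.3507


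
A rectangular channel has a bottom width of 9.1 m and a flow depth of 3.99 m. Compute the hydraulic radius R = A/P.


For a rectangular section:
Flow area A = b * y = 9.1 * 3.99 = 36.31 m^2.
Wetted perimeter P = b + 2y = 9.1 + 2*3.99 = 17.08 m.
Hydraulic radius R = A/P = 36.31 / 17.08 = 2.1258 m.

2.1258


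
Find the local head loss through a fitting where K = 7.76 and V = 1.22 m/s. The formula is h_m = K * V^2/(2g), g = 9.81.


Minor loss formula: h_m = K * V^2/(2g).
V^2 = 1.22^2 = 1.4884.
V^2/(2g) = 1.4884 / 19.62 = 0.0759 m.
h_m = 7.76 * 0.0759 = 0.5887 m.

0.5887


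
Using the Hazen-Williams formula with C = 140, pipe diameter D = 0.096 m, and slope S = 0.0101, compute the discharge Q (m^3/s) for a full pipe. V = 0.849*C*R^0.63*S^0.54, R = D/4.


For a full circular pipe, R = D/4 = 0.096/4 = 0.024 m.
V = 0.849 * 140 * 0.024^0.63 * 0.0101^0.54
  = 0.849 * 140 * 0.095397 * 0.083625
  = 0.9482 m/s.
Pipe area A = pi*D^2/4 = pi*0.096^2/4 = 0.0072 m^2.
Q = A * V = 0.0072 * 0.9482 = 0.0069 m^3/s.

0.0069


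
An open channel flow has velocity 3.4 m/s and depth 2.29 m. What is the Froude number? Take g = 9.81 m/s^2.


The Froude number is defined as Fr = V / sqrt(g*y).
g*y = 9.81 * 2.29 = 22.4649.
sqrt(g*y) = sqrt(22.4649) = 4.7397.
Fr = 3.4 / 4.7397 = 0.7173.

0.7173


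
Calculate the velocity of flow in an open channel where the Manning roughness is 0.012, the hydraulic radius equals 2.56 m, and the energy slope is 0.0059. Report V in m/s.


Manning's equation gives V = (1/n) * R^(2/3) * S^(1/2).
First, compute R^(2/3) = 2.56^(2/3) = 1.8714.
Next, S^(1/2) = 0.0059^(1/2) = 0.076811.
Then 1/n = 1/0.012 = 83.33.
V = 83.33 * 1.8714 * 0.076811 = 11.9786 m/s.

11.9786


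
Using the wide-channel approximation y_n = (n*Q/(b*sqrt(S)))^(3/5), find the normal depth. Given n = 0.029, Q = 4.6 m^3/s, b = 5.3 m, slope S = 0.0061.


We use the wide-channel approximation y_n = (n*Q/(b*sqrt(S)))^(3/5).
sqrt(S) = sqrt(0.0061) = 0.078102.
Numerator: n*Q = 0.029 * 4.6 = 0.1334.
Denominator: b*sqrt(S) = 5.3 * 0.078102 = 0.413941.
arg = 0.3223.
y_n = 0.3223^(3/5) = 0.5069 m.

0.5069


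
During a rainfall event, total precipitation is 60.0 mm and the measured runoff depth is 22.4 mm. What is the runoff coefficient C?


The runoff coefficient C = runoff depth / rainfall depth.
C = 22.4 / 60.0
  = 0.3733.

0.3733


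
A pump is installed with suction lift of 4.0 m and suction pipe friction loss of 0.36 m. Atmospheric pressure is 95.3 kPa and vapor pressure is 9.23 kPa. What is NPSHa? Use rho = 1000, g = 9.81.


NPSHa = p_atm/(rho*g) - z_s - hf_s - p_vap/(rho*g).
p_atm/(rho*g) = 95.3*1000 / (1000*9.81) = 9.715 m.
p_vap/(rho*g) = 9.23*1000 / (1000*9.81) = 0.941 m.
NPSHa = 9.715 - 4.0 - 0.36 - 0.941
      = 4.41 m.

4.41


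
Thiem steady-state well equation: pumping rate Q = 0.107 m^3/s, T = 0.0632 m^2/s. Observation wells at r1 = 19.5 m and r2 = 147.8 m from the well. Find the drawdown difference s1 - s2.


Thiem equation: s1 - s2 = Q/(2*pi*T) * ln(r2/r1).
ln(r2/r1) = ln(147.8/19.5) = 2.0254.
Q/(2*pi*T) = 0.107 / (2*pi*0.0632) = 0.107 / 0.3971 = 0.2695.
s1 - s2 = 0.2695 * 2.0254 = 0.5458 m.

0.5458


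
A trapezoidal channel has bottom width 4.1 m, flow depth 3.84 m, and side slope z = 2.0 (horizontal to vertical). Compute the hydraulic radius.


For a trapezoidal section with side slope z:
A = (b + z*y)*y = (4.1 + 2.0*3.84)*3.84 = 45.235 m^2.
P = b + 2*y*sqrt(1 + z^2) = 4.1 + 2*3.84*sqrt(1 + 2.0^2) = 21.273 m.
R = A/P = 45.235 / 21.273 = 2.1264 m.

2.1264


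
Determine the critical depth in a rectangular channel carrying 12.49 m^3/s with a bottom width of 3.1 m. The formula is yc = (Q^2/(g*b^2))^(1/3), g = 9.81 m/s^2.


Using yc = (Q^2 / (g * b^2))^(1/3):
Q^2 = 12.49^2 = 156.0.
g * b^2 = 9.81 * 3.1^2 = 9.81 * 9.61 = 94.27.
Q^2 / (g*b^2) = 156.0 / 94.27 = 1.6548.
yc = 1.6548^(1/3) = 1.1828 m.

1.1828


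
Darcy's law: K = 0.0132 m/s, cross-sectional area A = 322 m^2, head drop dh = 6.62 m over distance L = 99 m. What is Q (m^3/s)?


Darcy's law: Q = K * A * i, where i = dh/L.
Hydraulic gradient i = 6.62 / 99 = 0.066869.
Q = 0.0132 * 322 * 0.066869
  = 0.2842 m^3/s.

0.2842


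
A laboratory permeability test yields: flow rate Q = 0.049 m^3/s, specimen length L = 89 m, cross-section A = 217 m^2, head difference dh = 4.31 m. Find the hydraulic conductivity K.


From K = Q*L / (A*dh):
Numerator: Q*L = 0.049 * 89 = 4.361.
Denominator: A*dh = 217 * 4.31 = 935.27.
K = 4.361 / 935.27 = 0.004663 m/s.

0.004663


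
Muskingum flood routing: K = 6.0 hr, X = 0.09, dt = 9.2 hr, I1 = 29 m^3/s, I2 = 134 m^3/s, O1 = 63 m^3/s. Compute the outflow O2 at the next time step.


Muskingum coefficients:
denom = 2*K*(1-X) + dt = 2*6.0*(1-0.09) + 9.2 = 20.12.
C0 = (dt - 2*K*X)/denom = (9.2 - 2*6.0*0.09)/20.12 = 0.4036.
C1 = (dt + 2*K*X)/denom = (9.2 + 2*6.0*0.09)/20.12 = 0.5109.
C2 = (2*K*(1-X) - dt)/denom = 0.0855.
O2 = C0*I2 + C1*I1 + C2*O1
   = 0.4036*134 + 0.5109*29 + 0.0855*63
   = 74.28 m^3/s.

74.28


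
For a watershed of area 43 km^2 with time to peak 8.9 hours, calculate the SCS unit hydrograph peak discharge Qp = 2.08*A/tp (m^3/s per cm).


SCS formula: Qp = 2.08 * A / tp.
Qp = 2.08 * 43 / 8.9
   = 89.44 / 8.9
   = 10.05 m^3/s per cm.

10.05


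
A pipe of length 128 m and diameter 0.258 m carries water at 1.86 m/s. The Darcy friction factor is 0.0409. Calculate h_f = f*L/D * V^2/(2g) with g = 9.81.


Darcy-Weisbach equation: h_f = f * (L/D) * V^2/(2g).
f * L/D = 0.0409 * 128/0.258 = 20.2915.
V^2/(2g) = 1.86^2 / (2*9.81) = 3.4596 / 19.62 = 0.1763 m.
h_f = 20.2915 * 0.1763 = 3.578 m.

3.578


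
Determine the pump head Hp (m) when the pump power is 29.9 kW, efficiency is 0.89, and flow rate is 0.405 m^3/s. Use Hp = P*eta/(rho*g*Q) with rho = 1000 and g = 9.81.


Pump head formula: Hp = P * eta / (rho * g * Q).
Numerator: P * eta = 29.9 * 1000 * 0.89 = 26611.0 W.
Denominator: rho * g * Q = 1000 * 9.81 * 0.405 = 3973.05.
Hp = 26611.0 / 3973.05 = 6.7 m.

6.7


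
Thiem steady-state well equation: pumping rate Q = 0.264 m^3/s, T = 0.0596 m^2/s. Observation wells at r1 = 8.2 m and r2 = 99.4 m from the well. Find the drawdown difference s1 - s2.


Thiem equation: s1 - s2 = Q/(2*pi*T) * ln(r2/r1).
ln(r2/r1) = ln(99.4/8.2) = 2.495.
Q/(2*pi*T) = 0.264 / (2*pi*0.0596) = 0.264 / 0.3745 = 0.705.
s1 - s2 = 0.705 * 2.495 = 1.7589 m.

1.7589


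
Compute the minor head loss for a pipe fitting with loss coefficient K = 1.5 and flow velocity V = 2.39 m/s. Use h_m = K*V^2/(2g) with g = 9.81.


Minor loss formula: h_m = K * V^2/(2g).
V^2 = 2.39^2 = 5.7121.
V^2/(2g) = 5.7121 / 19.62 = 0.2911 m.
h_m = 1.5 * 0.2911 = 0.4367 m.

0.4367


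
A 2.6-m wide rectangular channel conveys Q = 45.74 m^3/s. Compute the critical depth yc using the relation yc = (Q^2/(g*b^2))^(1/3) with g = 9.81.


Using yc = (Q^2 / (g * b^2))^(1/3):
Q^2 = 45.74^2 = 2092.15.
g * b^2 = 9.81 * 2.6^2 = 9.81 * 6.76 = 66.32.
Q^2 / (g*b^2) = 2092.15 / 66.32 = 31.5463.
yc = 31.5463^(1/3) = 3.1598 m.

3.1598


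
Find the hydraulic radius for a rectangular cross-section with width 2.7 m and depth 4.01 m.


For a rectangular section:
Flow area A = b * y = 2.7 * 4.01 = 10.83 m^2.
Wetted perimeter P = b + 2y = 2.7 + 2*4.01 = 10.72 m.
Hydraulic radius R = A/P = 10.83 / 10.72 = 1.01 m.

1.01


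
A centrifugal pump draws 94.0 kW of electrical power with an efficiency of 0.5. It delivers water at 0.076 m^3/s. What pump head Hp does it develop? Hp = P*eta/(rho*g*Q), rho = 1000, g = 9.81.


Pump head formula: Hp = P * eta / (rho * g * Q).
Numerator: P * eta = 94.0 * 1000 * 0.5 = 47000.0 W.
Denominator: rho * g * Q = 1000 * 9.81 * 0.076 = 745.56.
Hp = 47000.0 / 745.56 = 63.04 m.

63.04


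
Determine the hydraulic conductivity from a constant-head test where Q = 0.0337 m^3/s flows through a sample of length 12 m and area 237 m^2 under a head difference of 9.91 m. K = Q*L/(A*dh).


From K = Q*L / (A*dh):
Numerator: Q*L = 0.0337 * 12 = 0.4044.
Denominator: A*dh = 237 * 9.91 = 2348.67.
K = 0.4044 / 2348.67 = 0.000172 m/s.

0.000172


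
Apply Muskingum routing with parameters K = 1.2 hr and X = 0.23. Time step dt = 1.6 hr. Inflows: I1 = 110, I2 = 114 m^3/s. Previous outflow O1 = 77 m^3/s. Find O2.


Muskingum coefficients:
denom = 2*K*(1-X) + dt = 2*1.2*(1-0.23) + 1.6 = 3.448.
C0 = (dt - 2*K*X)/denom = (1.6 - 2*1.2*0.23)/3.448 = 0.3039.
C1 = (dt + 2*K*X)/denom = (1.6 + 2*1.2*0.23)/3.448 = 0.6241.
C2 = (2*K*(1-X) - dt)/denom = 0.0719.
O2 = C0*I2 + C1*I1 + C2*O1
   = 0.3039*114 + 0.6241*110 + 0.0719*77
   = 108.84 m^3/s.

108.84


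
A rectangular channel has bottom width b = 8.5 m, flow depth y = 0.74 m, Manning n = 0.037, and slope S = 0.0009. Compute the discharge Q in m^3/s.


For a rectangular channel, the cross-sectional area A = b * y = 8.5 * 0.74 = 6.29 m^2.
The wetted perimeter P = b + 2y = 8.5 + 2*0.74 = 9.98 m.
Hydraulic radius R = A/P = 6.29/9.98 = 0.6303 m.
Velocity V = (1/n)*R^(2/3)*S^(1/2) = (1/0.037)*0.6303^(2/3)*0.0009^(1/2) = 0.596 m/s.
Discharge Q = A * V = 6.29 * 0.596 = 3.749 m^3/s.

3.749


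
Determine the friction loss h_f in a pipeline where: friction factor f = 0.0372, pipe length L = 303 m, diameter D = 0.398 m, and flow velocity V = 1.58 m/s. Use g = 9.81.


Darcy-Weisbach equation: h_f = f * (L/D) * V^2/(2g).
f * L/D = 0.0372 * 303/0.398 = 28.3206.
V^2/(2g) = 1.58^2 / (2*9.81) = 2.4964 / 19.62 = 0.1272 m.
h_f = 28.3206 * 0.1272 = 3.603 m.

3.603


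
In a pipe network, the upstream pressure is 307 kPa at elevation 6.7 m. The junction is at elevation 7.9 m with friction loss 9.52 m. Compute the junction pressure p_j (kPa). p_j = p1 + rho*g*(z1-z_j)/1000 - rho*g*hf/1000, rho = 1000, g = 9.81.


Junction pressure: p_j = p1 + rho*g*(z1 - z_j)/1000 - rho*g*hf/1000.
Elevation term = 1000*9.81*(6.7 - 7.9)/1000 = -11.772 kPa.
Friction term = 1000*9.81*9.52/1000 = 93.391 kPa.
p_j = 307 + -11.772 - 93.391 = 201.84 kPa.

201.84


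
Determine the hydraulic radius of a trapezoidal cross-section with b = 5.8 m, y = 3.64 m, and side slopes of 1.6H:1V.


For a trapezoidal section with side slope z:
A = (b + z*y)*y = (5.8 + 1.6*3.64)*3.64 = 42.311 m^2.
P = b + 2*y*sqrt(1 + z^2) = 5.8 + 2*3.64*sqrt(1 + 1.6^2) = 19.536 m.
R = A/P = 42.311 / 19.536 = 2.1658 m.

2.1658


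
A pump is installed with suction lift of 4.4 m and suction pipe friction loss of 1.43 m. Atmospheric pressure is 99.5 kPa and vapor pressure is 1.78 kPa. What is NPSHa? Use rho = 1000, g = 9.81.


NPSHa = p_atm/(rho*g) - z_s - hf_s - p_vap/(rho*g).
p_atm/(rho*g) = 99.5*1000 / (1000*9.81) = 10.143 m.
p_vap/(rho*g) = 1.78*1000 / (1000*9.81) = 0.181 m.
NPSHa = 10.143 - 4.4 - 1.43 - 0.181
      = 4.13 m.

4.13


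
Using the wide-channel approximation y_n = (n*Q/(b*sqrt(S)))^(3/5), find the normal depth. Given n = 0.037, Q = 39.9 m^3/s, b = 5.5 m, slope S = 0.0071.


We use the wide-channel approximation y_n = (n*Q/(b*sqrt(S)))^(3/5).
sqrt(S) = sqrt(0.0071) = 0.084261.
Numerator: n*Q = 0.037 * 39.9 = 1.4763.
Denominator: b*sqrt(S) = 5.5 * 0.084261 = 0.463436.
arg = 3.1855.
y_n = 3.1855^(3/5) = 2.0041 m.

2.0041


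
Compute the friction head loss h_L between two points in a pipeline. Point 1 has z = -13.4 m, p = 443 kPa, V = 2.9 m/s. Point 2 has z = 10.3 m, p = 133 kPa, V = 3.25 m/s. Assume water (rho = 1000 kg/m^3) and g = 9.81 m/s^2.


Total head at each section: H = z + p/(rho*g) + V^2/(2g).
H1 = -13.4 + 443*1000/(1000*9.81) + 2.9^2/(2*9.81)
   = -13.4 + 45.158 + 0.4286
   = 32.187 m.
H2 = 10.3 + 133*1000/(1000*9.81) + 3.25^2/(2*9.81)
   = 10.3 + 13.558 + 0.5384
   = 24.396 m.
h_L = H1 - H2 = 32.187 - 24.396 = 7.791 m.

7.791


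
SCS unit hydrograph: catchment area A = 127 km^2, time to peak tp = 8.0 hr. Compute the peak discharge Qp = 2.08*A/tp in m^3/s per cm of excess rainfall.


SCS formula: Qp = 2.08 * A / tp.
Qp = 2.08 * 127 / 8.0
   = 264.16 / 8.0
   = 33.02 m^3/s per cm.

33.02


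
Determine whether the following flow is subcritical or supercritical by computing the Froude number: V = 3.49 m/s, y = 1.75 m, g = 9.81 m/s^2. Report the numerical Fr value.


The Froude number is defined as Fr = V / sqrt(g*y).
g*y = 9.81 * 1.75 = 17.1675.
sqrt(g*y) = sqrt(17.1675) = 4.1434.
Fr = 3.49 / 4.1434 = 0.8423.
Since Fr < 1, the flow is subcritical.

0.8423


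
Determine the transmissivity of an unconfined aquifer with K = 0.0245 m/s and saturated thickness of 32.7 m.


Transmissivity is defined as T = K * h.
T = 0.0245 * 32.7
  = 0.8012 m^2/s.

0.8012


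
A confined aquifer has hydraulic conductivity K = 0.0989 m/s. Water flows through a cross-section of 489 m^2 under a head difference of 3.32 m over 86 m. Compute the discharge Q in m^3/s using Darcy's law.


Darcy's law: Q = K * A * i, where i = dh/L.
Hydraulic gradient i = 3.32 / 86 = 0.038605.
Q = 0.0989 * 489 * 0.038605
  = 1.867 m^3/s.

1.867


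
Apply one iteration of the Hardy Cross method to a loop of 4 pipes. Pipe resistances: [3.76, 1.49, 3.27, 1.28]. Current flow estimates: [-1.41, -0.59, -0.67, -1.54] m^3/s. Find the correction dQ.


Numerator terms (r*Q*|Q|): 3.76*-1.41*|-1.41| = -7.4753; 1.49*-0.59*|-0.59| = -0.5187; 3.27*-0.67*|-0.67| = -1.4679; 1.28*-1.54*|-1.54| = -3.0356.
Sum of numerator = -12.4975.
Denominator terms (r*|Q|): 3.76*|-1.41| = 5.3016; 1.49*|-0.59| = 0.8791; 3.27*|-0.67| = 2.1909; 1.28*|-1.54| = 1.9712.
2 * sum of denominator = 2 * 10.3428 = 20.6856.
dQ = --12.4975 / 20.6856 = 0.6042 m^3/s.

0.6042


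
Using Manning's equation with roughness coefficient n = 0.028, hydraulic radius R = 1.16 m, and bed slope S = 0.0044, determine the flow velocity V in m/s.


Manning's equation gives V = (1/n) * R^(2/3) * S^(1/2).
First, compute R^(2/3) = 1.16^(2/3) = 1.104.
Next, S^(1/2) = 0.0044^(1/2) = 0.066332.
Then 1/n = 1/0.028 = 35.71.
V = 35.71 * 1.104 * 0.066332 = 2.6154 m/s.

2.6154


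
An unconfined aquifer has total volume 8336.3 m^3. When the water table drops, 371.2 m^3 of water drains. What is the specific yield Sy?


Specific yield Sy = Volume drained / Total volume.
Sy = 371.2 / 8336.3
   = 0.0445.

0.0445


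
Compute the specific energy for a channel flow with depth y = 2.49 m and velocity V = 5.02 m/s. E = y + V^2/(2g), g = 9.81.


Specific energy E = y + V^2/(2g).
Velocity head = V^2/(2g) = 5.02^2 / (2*9.81) = 25.2004 / 19.62 = 1.2844 m.
E = 2.49 + 1.2844 = 3.7744 m.

3.7744


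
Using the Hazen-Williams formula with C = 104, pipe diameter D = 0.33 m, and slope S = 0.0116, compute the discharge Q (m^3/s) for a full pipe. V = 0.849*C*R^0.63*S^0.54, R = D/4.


For a full circular pipe, R = D/4 = 0.33/4 = 0.0825 m.
V = 0.849 * 104 * 0.0825^0.63 * 0.0116^0.54
  = 0.849 * 104 * 0.207666 * 0.090117
  = 1.6524 m/s.
Pipe area A = pi*D^2/4 = pi*0.33^2/4 = 0.0855 m^2.
Q = A * V = 0.0855 * 1.6524 = 0.1413 m^3/s.

0.1413


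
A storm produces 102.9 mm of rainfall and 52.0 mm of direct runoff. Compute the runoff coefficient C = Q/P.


The runoff coefficient C = runoff depth / rainfall depth.
C = 52.0 / 102.9
  = 0.5053.

0.5053


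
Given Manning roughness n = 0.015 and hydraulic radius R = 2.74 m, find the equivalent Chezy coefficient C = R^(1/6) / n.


The Chezy coefficient relates to Manning's n through C = R^(1/6) / n.
R^(1/6) = 2.74^(1/6) = 1.182928.
C = 1.182928 / 0.015 = 78.86 m^(1/2)/s.

78.86


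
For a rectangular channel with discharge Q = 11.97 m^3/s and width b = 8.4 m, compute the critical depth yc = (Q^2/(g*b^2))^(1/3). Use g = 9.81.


Using yc = (Q^2 / (g * b^2))^(1/3):
Q^2 = 11.97^2 = 143.28.
g * b^2 = 9.81 * 8.4^2 = 9.81 * 70.56 = 692.19.
Q^2 / (g*b^2) = 143.28 / 692.19 = 0.207.
yc = 0.207^(1/3) = 0.5915 m.

0.5915


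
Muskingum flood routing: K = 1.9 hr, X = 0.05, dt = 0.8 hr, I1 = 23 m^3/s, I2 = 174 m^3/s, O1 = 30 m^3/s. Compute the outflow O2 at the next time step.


Muskingum coefficients:
denom = 2*K*(1-X) + dt = 2*1.9*(1-0.05) + 0.8 = 4.41.
C0 = (dt - 2*K*X)/denom = (0.8 - 2*1.9*0.05)/4.41 = 0.1383.
C1 = (dt + 2*K*X)/denom = (0.8 + 2*1.9*0.05)/4.41 = 0.2245.
C2 = (2*K*(1-X) - dt)/denom = 0.6372.
O2 = C0*I2 + C1*I1 + C2*O1
   = 0.1383*174 + 0.2245*23 + 0.6372*30
   = 48.35 m^3/s.

48.35


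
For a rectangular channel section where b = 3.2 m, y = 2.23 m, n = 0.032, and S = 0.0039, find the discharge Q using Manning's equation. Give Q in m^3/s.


For a rectangular channel, the cross-sectional area A = b * y = 3.2 * 2.23 = 7.14 m^2.
The wetted perimeter P = b + 2y = 3.2 + 2*2.23 = 7.66 m.
Hydraulic radius R = A/P = 7.14/7.66 = 0.9316 m.
Velocity V = (1/n)*R^(2/3)*S^(1/2) = (1/0.032)*0.9316^(2/3)*0.0039^(1/2) = 1.8615 m/s.
Discharge Q = A * V = 7.14 * 1.8615 = 13.284 m^3/s.

13.284


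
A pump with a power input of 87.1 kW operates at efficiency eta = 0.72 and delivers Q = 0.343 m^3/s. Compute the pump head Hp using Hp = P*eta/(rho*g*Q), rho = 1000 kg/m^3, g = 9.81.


Pump head formula: Hp = P * eta / (rho * g * Q).
Numerator: P * eta = 87.1 * 1000 * 0.72 = 62712.0 W.
Denominator: rho * g * Q = 1000 * 9.81 * 0.343 = 3364.83.
Hp = 62712.0 / 3364.83 = 18.64 m.

18.64


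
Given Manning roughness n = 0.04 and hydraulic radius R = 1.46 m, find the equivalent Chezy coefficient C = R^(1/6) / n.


The Chezy coefficient relates to Manning's n through C = R^(1/6) / n.
R^(1/6) = 1.46^(1/6) = 1.065104.
C = 1.065104 / 0.04 = 26.63 m^(1/2)/s.

26.63
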